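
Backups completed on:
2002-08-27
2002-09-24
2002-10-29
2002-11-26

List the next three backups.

Every date is a Tuesday; gaps 28, 35, 28 days.
Each is the last Tuesday of its month (at least one falls on the 29th or later, ruling out '4th Tuesday').
December 2002 ends with Tuesday 2002-12-31.
January 2003 ends with Tuesday 2003-01-28.
February 2003 ends with Tuesday 2003-02-25.

2002-12-31, 2003-01-28, 2003-02-25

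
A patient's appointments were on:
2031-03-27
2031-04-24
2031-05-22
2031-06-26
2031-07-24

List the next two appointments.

2031-08-28, 2031-09-25

These are Thursdays at 28- or 35-day spacing (28, 28, 35, 28).
The pattern: 4th Thursday of the month.
August 2031 — 4th Thursday is 2031-08-28.
September 2031 — 4th Thursday is 2031-09-25.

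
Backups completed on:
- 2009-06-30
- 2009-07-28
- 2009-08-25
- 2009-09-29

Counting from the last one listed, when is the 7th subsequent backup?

2010-04-27

Every date is a Tuesday; gaps 28, 28, 35 days.
Each is the last Tuesday of its month (at least one falls on the 29th or later, ruling out '4th Tuesday').
October 2009 ends with Tuesday 2009-10-27.
Last Tuesday of November 2009: 2009-11-24.
Last Tuesday of December 2009: 2009-12-29.
Last Tuesday of January 2010: 2010-01-26.
February 2010 ends with Tuesday 2010-02-23.
March 2010 ends with Tuesday 2010-03-30.
Last Tuesday of April 2010: 2010-04-27.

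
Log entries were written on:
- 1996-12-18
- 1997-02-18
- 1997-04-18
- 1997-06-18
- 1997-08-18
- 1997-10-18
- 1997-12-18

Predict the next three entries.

Each date is the 18th; the gaps (62, 59, 61, 61, 61, 61) track the month lengths.
The rule is the 18th of every 2 months.
February 1998: 1998-02-18.
April 1998: 1998-04-18.
June 1998: 1998-06-18.

1998-02-18, 1998-04-18, 1998-06-18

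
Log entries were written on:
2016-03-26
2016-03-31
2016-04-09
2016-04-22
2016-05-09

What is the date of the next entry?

2016-05-30

Gaps: 5, 9, 13, 17 days — each gap is 4 larger than the previous one.
Next gap: 21 days. 2016-05-09 + 21 days = 2016-05-30.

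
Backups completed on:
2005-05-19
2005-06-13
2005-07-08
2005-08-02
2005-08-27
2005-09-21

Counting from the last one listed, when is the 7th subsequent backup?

The spacing is 25, 25, 25, 25, 25 days — always 25 days.
2005-09-21 + 25 days = 2005-10-16.
2005-10-16 + 25 days = 2005-11-10.
2005-11-10 + 25 days = 2005-12-05.
2005-12-05 + 25 days = 2005-12-30.
2005-12-30 + 25 days = 2006-01-24.
2006-01-24 + 25 days = 2006-02-18.
2006-02-18 + 25 days = 2006-03-15.

2006-03-15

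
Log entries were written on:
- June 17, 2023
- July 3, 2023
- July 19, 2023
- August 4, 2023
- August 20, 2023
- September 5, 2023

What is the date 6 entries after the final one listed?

December 10, 2023

Gaps between consecutive events: 16, 16, 16, 16, 16 days — a constant 16-day interval.
September 5, 2023 + 16 days = September 21, 2023.
September 21, 2023 + 16 days = October 7, 2023.
October 7, 2023 + 16 days = October 23, 2023.
October 23, 2023 + 16 days = November 8, 2023.
November 8, 2023 + 16 days = November 24, 2023.
November 24, 2023 + 16 days = December 10, 2023.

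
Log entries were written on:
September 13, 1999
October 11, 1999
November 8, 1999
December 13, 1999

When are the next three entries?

These are Mondays at 28- or 35-day spacing (28, 28, 35).
The pattern: 2nd Monday of the month.
2nd Monday of January 2000: January 10, 2000.
2nd Monday of February 2000: February 14, 2000.
March 2000 — 2nd Monday is March 13, 2000.

January 10, 2000; February 14, 2000; March 13, 2000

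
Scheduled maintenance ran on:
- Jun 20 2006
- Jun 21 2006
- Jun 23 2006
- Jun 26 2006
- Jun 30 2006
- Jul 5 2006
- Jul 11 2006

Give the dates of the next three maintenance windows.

Gaps: 1, 2, 3, 4, 5, 6 days — each gap is 1 larger than the previous one.
Next gap: 7 days. Jul 11 2006 + 7 days = Jul 18 2006.
Next gap: 8 days. Jul 18 2006 + 8 days = Jul 26 2006.
Next gap: 9 days. Jul 26 2006 + 9 days = Aug 4 2006.

Jul 18 2006, Jul 26 2006, Aug 4 2006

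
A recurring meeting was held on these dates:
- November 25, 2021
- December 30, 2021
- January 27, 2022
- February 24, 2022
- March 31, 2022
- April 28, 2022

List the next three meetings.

May 26, 2022; June 30, 2022; July 28, 2022

Every date is a Thursday; gaps 35, 28, 28, 35, 28 days.
Each is the last Thursday of its month (at least one falls on the 29th or later, ruling out '4th Thursday').
May 2022 ends with Thursday May 26, 2022.
Last Thursday of June 2022: June 30, 2022.
Last Thursday of July 2022: July 28, 2022.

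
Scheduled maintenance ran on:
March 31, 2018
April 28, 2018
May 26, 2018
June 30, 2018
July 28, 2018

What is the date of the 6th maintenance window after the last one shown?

January 26, 2019

Every date is a Saturday; gaps 28, 28, 35, 28 days.
Each is the last Saturday of its month (at least one falls on the 29th or later, ruling out '4th Saturday').
Last Saturday of August 2018: August 25, 2018.
September 2018 ends with Saturday September 29, 2018.
October 2018 ends with Saturday October 27, 2018.
November 2018 ends with Saturday November 24, 2018.
December 2018 ends with Saturday December 29, 2018.
January 2019 ends with Saturday January 26, 2019.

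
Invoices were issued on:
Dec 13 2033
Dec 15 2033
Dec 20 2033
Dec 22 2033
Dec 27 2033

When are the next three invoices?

Dec 29 2033, Jan 3 2034, Jan 5 2034

The gap pattern 2, 5, 2, 5 repeats every 2 events.
These are the Tuesdays and Thursdays of each week.
Next Thursday: Dec 29 2033.
Next Tuesday: Jan 3 2034.
The following Thursday is Jan 5 2034.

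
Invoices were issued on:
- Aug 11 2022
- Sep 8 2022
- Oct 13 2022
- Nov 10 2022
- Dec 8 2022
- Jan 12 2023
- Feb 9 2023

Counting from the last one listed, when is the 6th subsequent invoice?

Aug 10 2023

All dates are Thursdays, 28, 35, 28, 28, 35, 28 days apart.
Specifically, the 2nd Thursday of each month.
2nd Thursday of March 2023: Mar 9 2023.
2nd Thursday of April 2023: Apr 13 2023.
May 2023 — 2nd Thursday is May 11 2023.
2nd Thursday of June 2023: Jun 8 2023.
2nd Thursday of July 2023: Jul 13 2023.
August 2023 — 2nd Thursday is Aug 10 2023.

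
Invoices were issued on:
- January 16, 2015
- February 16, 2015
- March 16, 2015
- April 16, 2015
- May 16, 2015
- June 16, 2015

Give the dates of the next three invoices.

July 16, 2015; August 16, 2015; September 16, 2015

Each date is the 16th; the gaps (31, 28, 31, 30, 31) track the month lengths.
The rule is the 16th of each month.
Next: July 2015 → July 16, 2015.
August 2015: August 16, 2015.
Next: September 2015 → September 16, 2015.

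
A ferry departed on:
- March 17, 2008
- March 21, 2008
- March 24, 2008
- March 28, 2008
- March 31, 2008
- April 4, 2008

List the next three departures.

The gap pattern 4, 3, 4, 3, 4 repeats every 2 events.
These are the Mondays and Fridays of each week.
The following Monday is April 7, 2008.
The following Friday is April 11, 2008.
The following Monday is April 14, 2008.

April 7, 2008; April 11, 2008; April 14, 2008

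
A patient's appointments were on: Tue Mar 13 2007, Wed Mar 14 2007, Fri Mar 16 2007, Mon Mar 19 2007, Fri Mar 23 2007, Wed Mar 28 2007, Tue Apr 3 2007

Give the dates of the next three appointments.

The spacing grows by 1 each time: 1, 2, 3, 4, 5, 6 days.
Next gap: 7 days. Tue Apr 3 2007 + 7 days = Tue Apr 10 2007.
Next gap: 8 days. Tue Apr 10 2007 + 8 days = Wed Apr 18 2007.
Next gap: 9 days. Wed Apr 18 2007 + 9 days = Fri Apr 27 2007.

Tue Apr 10 2007, Wed Apr 18 2007, Fri Apr 27 2007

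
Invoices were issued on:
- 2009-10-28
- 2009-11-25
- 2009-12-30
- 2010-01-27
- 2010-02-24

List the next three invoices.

2010-03-31, 2010-04-28, 2010-05-26

All Wednesdays; the gaps (28, 35, 28, 28) vary with month length.
This is the last Wednesday of each month.
March 2010 ends with Wednesday 2010-03-31.
April 2010 ends with Wednesday 2010-04-28.
May 2010 ends with Wednesday 2010-05-26.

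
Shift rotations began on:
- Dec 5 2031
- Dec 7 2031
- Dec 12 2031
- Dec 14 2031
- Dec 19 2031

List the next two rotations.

Gaps: 2, 5, 2, 5 days — not constant, but cyclic with period 2.
The events fall on every Friday and Sunday.
Next Sunday: Dec 21 2031.
Next Friday: Dec 26 2031.

Dec 21 2031, Dec 26 2031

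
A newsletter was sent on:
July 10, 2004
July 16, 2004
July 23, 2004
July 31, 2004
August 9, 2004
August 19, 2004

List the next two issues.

August 30, 2004; September 11, 2004

Gaps: 6, 7, 8, 9, 10 days — each gap is 1 larger than the previous one.
Next gap: 11 days. August 19, 2004 + 11 days = August 30, 2004.
Next gap: 12 days. August 30, 2004 + 12 days = September 11, 2004.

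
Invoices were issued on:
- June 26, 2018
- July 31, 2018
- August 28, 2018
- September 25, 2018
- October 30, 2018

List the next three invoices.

November 27, 2018; December 25, 2018; January 29, 2019

Every date is a Tuesday; gaps 35, 28, 28, 35 days.
Each is the last Tuesday of its month (at least one falls on the 29th or later, ruling out '4th Tuesday').
November 2018 ends with Tuesday November 27, 2018.
Last Tuesday of December 2018: December 25, 2018.
Last Tuesday of January 2019: January 29, 2019.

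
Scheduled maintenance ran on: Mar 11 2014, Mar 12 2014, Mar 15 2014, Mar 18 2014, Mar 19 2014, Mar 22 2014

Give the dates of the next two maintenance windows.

Mar 25 2014, Mar 26 2014

Every event lands on a Tuesday or Wednesday or Saturday (gaps cycle 1, 3, 3, 1, 3).
So the schedule is: every Tuesday, Wednesday and Saturday.
The following Tuesday is Mar 25 2014.
The following Wednesday is Mar 26 2014.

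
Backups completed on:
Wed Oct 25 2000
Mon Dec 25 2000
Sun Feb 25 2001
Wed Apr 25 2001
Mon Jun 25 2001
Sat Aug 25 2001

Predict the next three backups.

Each date is the 25th; the gaps (61, 62, 59, 61, 61) track the month lengths.
The rule is the 25th of every 2 months.
Next: October 2001 → Thu Oct 25 2001.
December 2001: Tue Dec 25 2001.
February 2002: Mon Feb 25 2002.

Thu Oct 25 2001, Tue Dec 25 2001, Mon Feb 25 2002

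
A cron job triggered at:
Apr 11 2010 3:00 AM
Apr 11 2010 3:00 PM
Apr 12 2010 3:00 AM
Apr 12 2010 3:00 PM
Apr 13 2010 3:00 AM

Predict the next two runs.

The interval is a steady 12 hours (12, 12, 12, 12).
Apr 13 2010 3:00 AM + 12 h = Apr 13 2010 3:00 PM.
Apr 13 2010 3:00 PM + 12 h = Apr 14 2010 3:00 AM.

Apr 13 2010 3:00 PM, Apr 14 2010 3:00 AM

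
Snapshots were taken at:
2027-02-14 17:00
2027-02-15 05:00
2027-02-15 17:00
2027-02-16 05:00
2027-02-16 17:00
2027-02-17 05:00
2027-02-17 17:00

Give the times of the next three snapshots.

The interval is a steady 12 hours (12, 12, 12, 12, 12, 12).
2027-02-17 17:00 + 12 h = 2027-02-18 05:00.
2027-02-18 05:00 + 12 h = 2027-02-18 17:00.
2027-02-18 17:00 + 12 h = 2027-02-19 05:00.

2027-02-18 05:00, 2027-02-18 17:00, 2027-02-19 05:00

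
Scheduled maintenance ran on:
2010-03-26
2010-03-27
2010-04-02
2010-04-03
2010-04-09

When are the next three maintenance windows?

2010-04-10, 2010-04-16, 2010-04-17

Gaps: 1, 6, 1, 6 days — not constant, but cyclic with period 2.
The events fall on every Friday and Saturday.
The following Saturday is 2010-04-10.
The following Friday is 2010-04-16.
The following Saturday is 2010-04-17.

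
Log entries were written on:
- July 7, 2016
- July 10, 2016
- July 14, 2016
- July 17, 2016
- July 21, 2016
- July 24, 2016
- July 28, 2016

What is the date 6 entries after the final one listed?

The gap pattern 3, 4, 3, 4, 3, 4 repeats every 2 events.
These are the Thursdays and Sundays of each week.
The following Sunday is July 31, 2016.
The following Thursday is August 4, 2016.
The following Sunday is August 7, 2016.
The following Thursday is August 11, 2016.
Next Sunday: August 14, 2016.
Next Thursday: August 18, 2016.

August 18, 2016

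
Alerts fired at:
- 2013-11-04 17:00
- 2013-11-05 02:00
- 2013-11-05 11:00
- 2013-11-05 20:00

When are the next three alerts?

Spacing: 9, 9, 9 h — constant 9 h.
2013-11-05 20:00 + 9 h = 2013-11-06 05:00.
2013-11-06 05:00 + 9 h = 2013-11-06 14:00.
2013-11-06 14:00 + 9 h = 2013-11-06 23:00.

2013-11-06 05:00, 2013-11-06 14:00, 2013-11-06 23:00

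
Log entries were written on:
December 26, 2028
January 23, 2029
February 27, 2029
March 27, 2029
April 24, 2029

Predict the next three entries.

All dates are Tuesdays, 28, 35, 28, 28 days apart.
Specifically, the 4th Tuesday of each month.
4th Tuesday of May 2029: May 22, 2029.
4th Tuesday of June 2029: June 26, 2029.
4th Tuesday of July 2029: July 24, 2029.

May 22, 2029; June 26, 2029; July 24, 2029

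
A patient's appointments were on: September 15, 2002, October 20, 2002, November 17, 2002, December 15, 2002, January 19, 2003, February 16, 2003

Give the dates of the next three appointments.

March 16, 2003; April 20, 2003; May 18, 2003

These are Sundays at 28- or 35-day spacing (35, 28, 28, 35, 28).
The pattern: 3rd Sunday of the month.
3rd Sunday of March 2003: March 16, 2003.
3rd Sunday of April 2003: April 20, 2003.
3rd Sunday of May 2003: May 18, 2003.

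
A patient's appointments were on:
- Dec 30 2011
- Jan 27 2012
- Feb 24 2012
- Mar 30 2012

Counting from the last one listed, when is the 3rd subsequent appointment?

Jun 29 2012

These are Fridays with 28, 28, 35-day gaps.
Each is the final Friday of its month — Dec 30 2011 is past the 28th, so '4th Friday' doesn't fit.
Last Friday of April 2012: Apr 27 2012.
Last Friday of May 2012: May 25 2012.
June 2012 ends with Friday Jun 29 2012.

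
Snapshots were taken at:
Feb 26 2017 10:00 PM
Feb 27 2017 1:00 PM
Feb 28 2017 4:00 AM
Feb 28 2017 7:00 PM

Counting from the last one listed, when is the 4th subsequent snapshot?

Mar 3 2017 7:00 AM

Spacing: 15, 15, 15 h — constant 15 h.
Feb 28 2017 7:00 PM + 15 h = Mar 1 2017 10:00 AM.
Mar 1 2017 10:00 AM + 15 h = Mar 2 2017 1:00 AM.
Mar 2 2017 1:00 AM + 15 h = Mar 2 2017 4:00 PM.
Mar 2 2017 4:00 PM + 15 h = Mar 3 2017 7:00 AM.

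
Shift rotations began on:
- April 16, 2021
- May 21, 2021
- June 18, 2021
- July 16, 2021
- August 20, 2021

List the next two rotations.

All dates are Fridays, 35, 28, 28, 35 days apart.
Specifically, the 3rd Friday of each month.
3rd Friday of September 2021: September 17, 2021.
3rd Friday of October 2021: October 15, 2021.

September 17, 2021; October 15, 2021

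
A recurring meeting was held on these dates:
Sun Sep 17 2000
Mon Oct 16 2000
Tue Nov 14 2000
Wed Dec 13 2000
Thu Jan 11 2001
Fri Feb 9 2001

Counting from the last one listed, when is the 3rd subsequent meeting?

The spacing is 29, 29, 29, 29, 29 days — always 29 days.
Fri Feb 9 2001 + 29 days = Sat Mar 10 2001.
Sat Mar 10 2001 + 29 days = Sun Apr 8 2001.
Sun Apr 8 2001 + 29 days = Mon May 7 2001.

Mon May 7 2001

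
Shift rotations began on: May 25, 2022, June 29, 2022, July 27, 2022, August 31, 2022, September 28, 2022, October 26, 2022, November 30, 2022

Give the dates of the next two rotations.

December 28, 2022; January 25, 2023

Every date is a Wednesday; gaps 35, 28, 35, 28, 28, 35 days.
Each is the last Wednesday of its month (at least one falls on the 29th or later, ruling out '4th Wednesday').
Last Wednesday of December 2022: December 28, 2022.
January 2023 ends with Wednesday January 25, 2023.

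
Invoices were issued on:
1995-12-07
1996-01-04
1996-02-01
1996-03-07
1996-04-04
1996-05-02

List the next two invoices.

Gaps: 28, 28, 35, 28, 28 days — a mix of 28 and 35. Every date is a Thursday.
Each is the 1st Thursday of its month.
1st Thursday of June 1996: 1996-06-06.
July 1996 — 1st Thursday is 1996-07-04.

1996-06-06, 1996-07-04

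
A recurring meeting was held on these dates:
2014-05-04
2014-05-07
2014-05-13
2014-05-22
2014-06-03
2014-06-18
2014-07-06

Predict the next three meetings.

2014-07-27, 2014-08-20, 2014-09-16

Intervals are 3, 6, 9, 12, 15, 18 days — an arithmetic progression with common difference 3.
Next gap: 21 days. 2014-07-06 + 21 days = 2014-07-27.
Next gap: 24 days. 2014-07-27 + 24 days = 2014-08-20.
Next gap: 27 days. 2014-08-20 + 27 days = 2014-09-16.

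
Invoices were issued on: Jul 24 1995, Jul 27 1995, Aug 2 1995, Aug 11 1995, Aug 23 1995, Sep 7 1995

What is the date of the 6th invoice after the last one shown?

Intervals are 3, 6, 9, 12, 15 days — an arithmetic progression with common difference 3.
Next gap: 18 days. Sep 7 1995 + 18 days = Sep 25 1995.
Next gap: 21 days. Sep 25 1995 + 21 days = Oct 16 1995.
Next gap: 24 days. Oct 16 1995 + 24 days = Nov 9 1995.
Next gap: 27 days. Nov 9 1995 + 27 days = Dec 6 1995.
Next gap: 30 days. Dec 6 1995 + 30 days = Jan 5 1996.
Next gap: 33 days. Jan 5 1996 + 33 days = Feb 7 1996.

Feb 7 1996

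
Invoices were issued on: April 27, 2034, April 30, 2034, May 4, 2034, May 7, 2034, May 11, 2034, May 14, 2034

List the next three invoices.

May 18, 2034; May 21, 2034; May 25, 2034

The gap pattern 3, 4, 3, 4, 3 repeats every 2 events.
These are the Thursdays and Sundays of each week.
Next Thursday: May 18, 2034.
Next Sunday: May 21, 2034.
The following Thursday is May 25, 2034.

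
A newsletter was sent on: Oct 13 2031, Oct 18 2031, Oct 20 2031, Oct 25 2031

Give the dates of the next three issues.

The gap pattern 5, 2, 5 repeats every 2 events.
These are the Mondays and Saturdays of each week.
The following Monday is Oct 27 2031.
Next Saturday: Nov 1 2031.
The following Monday is Nov 3 2031.

Oct 27 2031, Nov 1 2031, Nov 3 2031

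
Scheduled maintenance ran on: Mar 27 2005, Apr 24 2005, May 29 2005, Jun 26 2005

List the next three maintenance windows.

Jul 31 2005, Aug 28 2005, Sep 25 2005

Every date is a Sunday; gaps 28, 35, 28 days.
Each is the last Sunday of its month (at least one falls on the 29th or later, ruling out '4th Sunday').
Last Sunday of July 2005: Jul 31 2005.
August 2005 ends with Sunday Aug 28 2005.
Last Sunday of September 2005: Sep 25 2005.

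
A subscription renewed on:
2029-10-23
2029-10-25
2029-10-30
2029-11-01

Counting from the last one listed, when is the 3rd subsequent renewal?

Gaps: 2, 5, 2 days — not constant, but cyclic with period 2.
The events fall on every Tuesday and Thursday.
The following Tuesday is 2029-11-06.
The following Thursday is 2029-11-08.
Next Tuesday: 2029-11-13.

2029-11-13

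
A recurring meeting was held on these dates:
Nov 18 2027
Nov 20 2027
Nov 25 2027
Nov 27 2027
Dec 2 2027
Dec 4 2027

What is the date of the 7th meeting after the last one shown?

Every event lands on a Thursday or Saturday (gaps cycle 2, 5, 2, 5, 2).
So the schedule is: every Thursday and Saturday.
The following Thursday is Dec 9 2027.
The following Saturday is Dec 11 2027.
Next Thursday: Dec 16 2027.
The following Saturday is Dec 18 2027.
Next Thursday: Dec 23 2027.
Next Saturday: Dec 25 2027.
Next Thursday: Dec 30 2027.

Dec 30 2027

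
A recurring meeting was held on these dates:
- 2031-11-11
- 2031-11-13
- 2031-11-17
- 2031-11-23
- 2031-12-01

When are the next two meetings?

The spacing grows by 2 each time: 2, 4, 6, 8 days.
Next gap: 10 days. 2031-12-01 + 10 days = 2031-12-11.
Next gap: 12 days. 2031-12-11 + 12 days = 2031-12-23.

2031-12-11, 2031-12-23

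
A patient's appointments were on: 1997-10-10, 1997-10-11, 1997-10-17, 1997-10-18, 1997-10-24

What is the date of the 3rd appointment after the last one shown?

1997-11-01

Gaps: 1, 6, 1, 6 days — not constant, but cyclic with period 2.
The events fall on every Friday and Saturday.
The following Saturday is 1997-10-25.
Next Friday: 1997-10-31.
Next Saturday: 1997-11-01.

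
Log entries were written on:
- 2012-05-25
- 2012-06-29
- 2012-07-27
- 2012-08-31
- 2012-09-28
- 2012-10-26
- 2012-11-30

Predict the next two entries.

All Fridays; the gaps (35, 28, 35, 28, 28, 35) vary with month length.
This is the last Friday of each month.
Last Friday of December 2012: 2012-12-28.
January 2013 ends with Friday 2013-01-25.

2012-12-28, 2013-01-25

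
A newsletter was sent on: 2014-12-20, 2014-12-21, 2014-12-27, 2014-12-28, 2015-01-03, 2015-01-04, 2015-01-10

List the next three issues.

2015-01-11, 2015-01-17, 2015-01-18

Every event lands on a Saturday or Sunday (gaps cycle 1, 6, 1, 6, 1, 6).
So the schedule is: every Saturday and Sunday.
Next Sunday: 2015-01-11.
Next Saturday: 2015-01-17.
Next Sunday: 2015-01-18.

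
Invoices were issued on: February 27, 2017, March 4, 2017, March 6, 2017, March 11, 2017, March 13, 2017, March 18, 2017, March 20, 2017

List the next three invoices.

Every event lands on a Monday or Saturday (gaps cycle 5, 2, 5, 2, 5, 2).
So the schedule is: every Monday and Saturday.
Next Saturday: March 25, 2017.
The following Monday is March 27, 2017.
Next Saturday: April 1, 2017.

March 25, 2017; March 27, 2017; April 1, 2017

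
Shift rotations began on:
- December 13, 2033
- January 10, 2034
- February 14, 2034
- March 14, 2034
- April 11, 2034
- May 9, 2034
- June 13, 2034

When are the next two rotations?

Gaps: 28, 35, 28, 28, 28, 35 days — a mix of 28 and 35. Every date is a Tuesday.
Each is the 2nd Tuesday of its month.
July 2034 — 2nd Tuesday is July 11, 2034.
August 2034 — 2nd Tuesday is August 8, 2034.

July 11, 2034; August 8, 2034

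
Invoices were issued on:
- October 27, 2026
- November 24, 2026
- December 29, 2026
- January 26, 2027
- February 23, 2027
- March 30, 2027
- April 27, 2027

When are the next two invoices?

All Tuesdays; the gaps (28, 35, 28, 28, 35, 28) vary with month length.
This is the last Tuesday of each month.
May 2027 ends with Tuesday May 25, 2027.
Last Tuesday of June 2027: June 29, 2027.

May 25, 2027; June 29, 2027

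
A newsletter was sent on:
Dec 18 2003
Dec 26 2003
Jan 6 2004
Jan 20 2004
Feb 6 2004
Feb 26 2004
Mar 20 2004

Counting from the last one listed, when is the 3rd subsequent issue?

Gaps: 8, 11, 14, 17, 20, 23 days — each gap is 3 larger than the previous one.
Next gap: 26 days. Mar 20 2004 + 26 days = Apr 15 2004.
Next gap: 29 days. Apr 15 2004 + 29 days = May 14 2004.
Next gap: 32 days. May 14 2004 + 32 days = Jun 15 2004.

Jun 15 2004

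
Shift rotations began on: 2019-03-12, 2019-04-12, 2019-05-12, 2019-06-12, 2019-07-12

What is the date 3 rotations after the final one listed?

2019-10-12

Gaps: 31, 30, 31, 30 days — not constant. Every event is on the 12th of the month.
Pattern: the 12th of each month.
August 2019: 2019-08-12.
September 2019: 2019-09-12.
October 2019: 2019-10-12.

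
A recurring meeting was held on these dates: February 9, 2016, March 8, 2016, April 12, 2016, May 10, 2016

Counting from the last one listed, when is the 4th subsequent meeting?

These are Tuesdays at 28- or 35-day spacing (28, 35, 28).
The pattern: 2nd Tuesday of the month.
2nd Tuesday of June 2016: June 14, 2016.
July 2016 — 2nd Tuesday is July 12, 2016.
2nd Tuesday of August 2016: August 9, 2016.
2nd Tuesday of September 2016: September 13, 2016.

September 13, 2016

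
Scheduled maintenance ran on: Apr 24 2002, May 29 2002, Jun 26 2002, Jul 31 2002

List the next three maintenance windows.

All Wednesdays; the gaps (35, 28, 35) vary with month length.
This is the last Wednesday of each month.
August 2002 ends with Wednesday Aug 28 2002.
September 2002 ends with Wednesday Sep 25 2002.
Last Wednesday of October 2002: Oct 30 2002.

Aug 28 2002, Sep 25 2002, Oct 30 2002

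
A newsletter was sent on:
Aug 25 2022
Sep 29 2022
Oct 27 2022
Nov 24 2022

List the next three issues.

Dec 29 2022, Jan 26 2023, Feb 23 2023

Every date is a Thursday; gaps 35, 28, 28 days.
Each is the last Thursday of its month (at least one falls on the 29th or later, ruling out '4th Thursday').
Last Thursday of December 2022: Dec 29 2022.
Last Thursday of January 2023: Jan 26 2023.
February 2023 ends with Thursday Feb 23 2023.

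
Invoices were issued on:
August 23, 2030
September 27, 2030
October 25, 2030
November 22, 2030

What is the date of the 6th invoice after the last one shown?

These are Fridays at 28- or 35-day spacing (35, 28, 28).
The pattern: 4th Friday of the month.
December 2030 — 4th Friday is December 27, 2030.
4th Friday of January 2031: January 24, 2031.
4th Friday of February 2031: February 28, 2031.
4th Friday of March 2031: March 28, 2031.
4th Friday of April 2031: April 25, 2031.
May 2031 — 4th Friday is May 23, 2031.

May 23, 2031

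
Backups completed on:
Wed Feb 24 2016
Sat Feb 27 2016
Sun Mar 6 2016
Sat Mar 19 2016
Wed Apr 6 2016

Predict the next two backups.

Fri Apr 29 2016, Fri May 27 2016

The spacing grows by 5 each time: 3, 8, 13, 18 days.
Next gap: 23 days. Wed Apr 6 2016 + 23 days = Fri Apr 29 2016.
Next gap: 28 days. Fri Apr 29 2016 + 28 days = Fri May 27 2016.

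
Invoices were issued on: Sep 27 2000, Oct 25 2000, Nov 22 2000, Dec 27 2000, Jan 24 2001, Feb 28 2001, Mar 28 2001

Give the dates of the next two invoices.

Apr 25 2001, May 23 2001

Gaps: 28, 28, 35, 28, 35, 28 days — a mix of 28 and 35. Every date is a Wednesday.
Each is the 4th Wednesday of its month.
4th Wednesday of April 2001: Apr 25 2001.
4th Wednesday of May 2001: May 23 2001.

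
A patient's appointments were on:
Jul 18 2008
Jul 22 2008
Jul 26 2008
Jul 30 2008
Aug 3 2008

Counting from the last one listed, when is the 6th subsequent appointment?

Aug 27 2008

Gaps between consecutive events: 4, 4, 4, 4 days — a constant 4-day interval.
Aug 3 2008 + 4 days = Aug 7 2008.
Aug 7 2008 + 4 days = Aug 11 2008.
Aug 11 2008 + 4 days = Aug 15 2008.
Aug 15 2008 + 4 days = Aug 19 2008.
Aug 19 2008 + 4 days = Aug 23 2008.
Aug 23 2008 + 4 days = Aug 27 2008.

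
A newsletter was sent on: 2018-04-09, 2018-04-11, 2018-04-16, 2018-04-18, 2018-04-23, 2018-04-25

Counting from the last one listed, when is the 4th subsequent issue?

Every event lands on a Monday or Wednesday (gaps cycle 2, 5, 2, 5, 2).
So the schedule is: every Monday and Wednesday.
The following Monday is 2018-04-30.
The following Wednesday is 2018-05-02.
Next Monday: 2018-05-07.
The following Wednesday is 2018-05-09.

2018-05-09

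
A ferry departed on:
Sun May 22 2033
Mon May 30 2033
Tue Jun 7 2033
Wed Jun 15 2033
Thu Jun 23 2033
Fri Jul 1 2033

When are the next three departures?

The spacing is 8, 8, 8, 8, 8 days — always 8 days.
Fri Jul 1 2033 + 8 days = Sat Jul 9 2033.
Sat Jul 9 2033 + 8 days = Sun Jul 17 2033.
Sun Jul 17 2033 + 8 days = Mon Jul 25 2033.

Sat Jul 9 2033, Sun Jul 17 2033, Mon Jul 25 2033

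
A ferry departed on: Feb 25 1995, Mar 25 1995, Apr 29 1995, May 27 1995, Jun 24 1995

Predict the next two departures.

Jul 29 1995, Aug 26 1995

Every date is a Saturday; gaps 28, 35, 28, 28 days.
Each is the last Saturday of its month (at least one falls on the 29th or later, ruling out '4th Saturday').
Last Saturday of July 1995: Jul 29 1995.
August 1995 ends with Saturday Aug 26 1995.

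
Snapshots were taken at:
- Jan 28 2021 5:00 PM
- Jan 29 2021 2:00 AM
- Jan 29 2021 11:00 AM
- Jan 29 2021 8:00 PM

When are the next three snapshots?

Jan 30 2021 5:00 AM, Jan 30 2021 2:00 PM, Jan 30 2021 11:00 PM

Spacing: 9, 9, 9 h — constant 9 h.
Jan 29 2021 8:00 PM + 9 h = Jan 30 2021 5:00 AM.
Jan 30 2021 5:00 AM + 9 h = Jan 30 2021 2:00 PM.
Jan 30 2021 2:00 PM + 9 h = Jan 30 2021 11:00 PM.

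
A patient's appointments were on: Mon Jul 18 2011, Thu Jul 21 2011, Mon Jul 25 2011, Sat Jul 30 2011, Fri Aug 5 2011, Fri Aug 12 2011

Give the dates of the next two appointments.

Gaps: 3, 4, 5, 6, 7 days — each gap is 1 larger than the previous one.
Next gap: 8 days. Fri Aug 12 2011 + 8 days = Sat Aug 20 2011.
Next gap: 9 days. Sat Aug 20 2011 + 9 days = Mon Aug 29 2011.

Sat Aug 20 2011, Mon Aug 29 2011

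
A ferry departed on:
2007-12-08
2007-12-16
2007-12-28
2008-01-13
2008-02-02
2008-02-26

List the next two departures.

2008-03-25, 2008-04-26

Gaps: 8, 12, 16, 20, 24 days — each gap is 4 larger than the previous one.
Next gap: 28 days. 2008-02-26 + 28 days = 2008-03-25.
Next gap: 32 days. 2008-03-25 + 32 days = 2008-04-26.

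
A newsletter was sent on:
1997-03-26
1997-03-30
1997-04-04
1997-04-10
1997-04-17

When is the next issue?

1997-04-25

The spacing grows by 1 each time: 4, 5, 6, 7 days.
Next gap: 8 days. 1997-04-17 + 8 days = 1997-04-25.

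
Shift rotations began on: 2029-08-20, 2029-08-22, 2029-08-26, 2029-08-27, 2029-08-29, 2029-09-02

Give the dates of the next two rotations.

Every event lands on a Monday or Wednesday or Sunday (gaps cycle 2, 4, 1, 2, 4).
So the schedule is: every Monday, Wednesday and Sunday.
Next Monday: 2029-09-03.
Next Wednesday: 2029-09-05.

2029-09-03, 2029-09-05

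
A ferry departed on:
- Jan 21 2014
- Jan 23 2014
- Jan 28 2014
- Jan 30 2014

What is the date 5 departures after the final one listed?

Every event lands on a Tuesday or Thursday (gaps cycle 2, 5, 2).
So the schedule is: every Tuesday and Thursday.
The following Tuesday is Feb 4 2014.
The following Thursday is Feb 6 2014.
Next Tuesday: Feb 11 2014.
Next Thursday: Feb 13 2014.
Next Tuesday: Feb 18 2014.

Feb 18 2014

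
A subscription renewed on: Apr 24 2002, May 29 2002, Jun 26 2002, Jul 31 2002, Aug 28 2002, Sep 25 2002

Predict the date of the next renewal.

Oct 30 2002

Every date is a Wednesday; gaps 35, 28, 35, 28, 28 days.
Each is the last Wednesday of its month (at least one falls on the 29th or later, ruling out '4th Wednesday').
Last Wednesday of October 2002: Oct 30 2002.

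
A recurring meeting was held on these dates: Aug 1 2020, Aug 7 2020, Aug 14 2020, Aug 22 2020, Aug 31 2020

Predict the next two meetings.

The spacing grows by 1 each time: 6, 7, 8, 9 days.
Next gap: 10 days. Aug 31 2020 + 10 days = Sep 10 2020.
Next gap: 11 days. Sep 10 2020 + 11 days = Sep 21 2020.

Sep 10 2020, Sep 21 2020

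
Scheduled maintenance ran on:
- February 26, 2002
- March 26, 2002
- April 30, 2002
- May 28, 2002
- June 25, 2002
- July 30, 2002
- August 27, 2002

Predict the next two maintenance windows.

These are Tuesdays with 28, 35, 28, 28, 35, 28-day gaps.
Each is the final Tuesday of its month — April 30, 2002 is past the 28th, so '4th Tuesday' doesn't fit.
September 2002 ends with Tuesday September 24, 2002.
October 2002 ends with Tuesday October 29, 2002.

September 24, 2002; October 29, 2002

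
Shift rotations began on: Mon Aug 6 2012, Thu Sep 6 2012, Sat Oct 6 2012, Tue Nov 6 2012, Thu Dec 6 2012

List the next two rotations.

Sun Jan 6 2013, Wed Feb 6 2013

Each date is the 6th; the gaps (31, 30, 31, 30) track the month lengths.
The rule is the 6th of each month.
Next: January 2013 → Sun Jan 6 2013.
February 2013: Wed Feb 6 2013.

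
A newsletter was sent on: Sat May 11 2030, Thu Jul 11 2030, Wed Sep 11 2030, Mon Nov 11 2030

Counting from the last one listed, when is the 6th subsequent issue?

Each date is the 11th; the gaps (61, 62, 61) track the month lengths.
The rule is the 11th of every 2 months.
January 2031: Sat Jan 11 2031.
March 2031: Tue Mar 11 2031.
Next: May 2031 → Sun May 11 2031.
Next: July 2031 → Fri Jul 11 2031.
Next: September 2031 → Thu Sep 11 2031.
November 2031: Tue Nov 11 2031.

Tue Nov 11 2031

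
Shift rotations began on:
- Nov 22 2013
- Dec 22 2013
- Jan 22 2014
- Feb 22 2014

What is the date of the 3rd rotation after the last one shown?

Each date is the 22nd; the gaps (30, 31, 31) track the month lengths.
The rule is the 22nd of each month.
Next: March 2014 → Mar 22 2014.
April 2014: Apr 22 2014.
May 2014: May 22 2014.

May 22 2014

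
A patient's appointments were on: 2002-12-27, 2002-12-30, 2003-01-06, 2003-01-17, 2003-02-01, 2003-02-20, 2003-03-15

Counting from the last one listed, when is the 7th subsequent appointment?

2003-12-13

Intervals are 3, 7, 11, 15, 19, 23 days — an arithmetic progression with common difference 4.
Next gap: 27 days. 2003-03-15 + 27 days = 2003-04-11.
Next gap: 31 days. 2003-04-11 + 31 days = 2003-05-12.
Next gap: 35 days. 2003-05-12 + 35 days = 2003-06-16.
Next gap: 39 days. 2003-06-16 + 39 days = 2003-07-25.
Next gap: 43 days. 2003-07-25 + 43 days = 2003-09-06.
Next gap: 47 days. 2003-09-06 + 47 days = 2003-10-23.
Next gap: 51 days. 2003-10-23 + 51 days = 2003-12-13.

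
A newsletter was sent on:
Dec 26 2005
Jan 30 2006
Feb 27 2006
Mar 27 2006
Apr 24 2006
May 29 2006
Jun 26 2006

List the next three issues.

Every date is a Monday; gaps 35, 28, 28, 28, 35, 28 days.
Each is the last Monday of its month (at least one falls on the 29th or later, ruling out '4th Monday').
July 2006 ends with Monday Jul 31 2006.
Last Monday of August 2006: Aug 28 2006.
Last Monday of September 2006: Sep 25 2006.

Jul 31 2006, Aug 28 2006, Sep 25 2006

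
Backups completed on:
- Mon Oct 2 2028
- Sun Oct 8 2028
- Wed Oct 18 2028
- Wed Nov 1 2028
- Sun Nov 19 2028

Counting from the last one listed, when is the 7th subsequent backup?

Gaps: 6, 10, 14, 18 days — each gap is 4 larger than the previous one.
Next gap: 22 days. Sun Nov 19 2028 + 22 days = Mon Dec 11 2028.
Next gap: 26 days. Mon Dec 11 2028 + 26 days = Sat Jan 6 2029.
Next gap: 30 days. Sat Jan 6 2029 + 30 days = Mon Feb 5 2029.
Next gap: 34 days. Mon Feb 5 2029 + 34 days = Sun Mar 11 2029.
Next gap: 38 days. Sun Mar 11 2029 + 38 days = Wed Apr 18 2029.
Next gap: 42 days. Wed Apr 18 2029 + 42 days = Wed May 30 2029.
Next gap: 46 days. Wed May 30 2029 + 46 days = Sun Jul 15 2029.

Sun Jul 15 2029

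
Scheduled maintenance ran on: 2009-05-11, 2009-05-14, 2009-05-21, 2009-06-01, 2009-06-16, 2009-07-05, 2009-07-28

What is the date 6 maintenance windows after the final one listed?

The spacing grows by 4 each time: 3, 7, 11, 15, 19, 23 days.
Next gap: 27 days. 2009-07-28 + 27 days = 2009-08-24.
Next gap: 31 days. 2009-08-24 + 31 days = 2009-09-24.
Next gap: 35 days. 2009-09-24 + 35 days = 2009-10-29.
Next gap: 39 days. 2009-10-29 + 39 days = 2009-12-07.
Next gap: 43 days. 2009-12-07 + 43 days = 2010-01-19.
Next gap: 47 days. 2010-01-19 + 47 days = 2010-03-07.

2010-03-07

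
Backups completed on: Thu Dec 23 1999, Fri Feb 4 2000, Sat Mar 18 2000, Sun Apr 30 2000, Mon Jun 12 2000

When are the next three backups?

Tue Jul 25 2000, Wed Sep 6 2000, Thu Oct 19 2000

The spacing is 43, 43, 43, 43 days — always 43 days.
Mon Jun 12 2000 + 43 days = Tue Jul 25 2000.
Tue Jul 25 2000 + 43 days = Wed Sep 6 2000.
Wed Sep 6 2000 + 43 days = Thu Oct 19 2000.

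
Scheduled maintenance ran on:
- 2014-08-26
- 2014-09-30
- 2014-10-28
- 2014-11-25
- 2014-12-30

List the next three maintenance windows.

2015-01-27, 2015-02-24, 2015-03-31

These are Tuesdays with 35, 28, 28, 35-day gaps.
Each is the final Tuesday of its month — 2014-09-30 is past the 28th, so '4th Tuesday' doesn't fit.
Last Tuesday of January 2015: 2015-01-27.
February 2015 ends with Tuesday 2015-02-24.
March 2015 ends with Tuesday 2015-03-31.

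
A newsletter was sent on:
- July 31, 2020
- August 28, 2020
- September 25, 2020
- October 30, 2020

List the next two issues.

Every date is a Friday; gaps 28, 28, 35 days.
Each is the last Friday of its month (at least one falls on the 29th or later, ruling out '4th Friday').
November 2020 ends with Friday November 27, 2020.
Last Friday of December 2020: December 25, 2020.

November 27, 2020; December 25, 2020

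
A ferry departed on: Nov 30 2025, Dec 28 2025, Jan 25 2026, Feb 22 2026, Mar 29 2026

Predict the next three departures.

Apr 26 2026, May 31 2026, Jun 28 2026

These are Sundays with 28, 28, 28, 35-day gaps.
Each is the final Sunday of its month — Nov 30 2025 is past the 28th, so '4th Sunday' doesn't fit.
April 2026 ends with Sunday Apr 26 2026.
May 2026 ends with Sunday May 31 2026.
Last Sunday of June 2026: Jun 28 2026.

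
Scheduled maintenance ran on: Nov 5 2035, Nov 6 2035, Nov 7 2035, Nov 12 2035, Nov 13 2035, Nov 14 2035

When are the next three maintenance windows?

Nov 19 2035, Nov 20 2035, Nov 21 2035

Gaps: 1, 1, 5, 1, 1 days — not constant, but cyclic with period 3.
The events fall on every Monday, Tuesday and Wednesday.
Next Monday: Nov 19 2035.
Next Tuesday: Nov 20 2035.
Next Wednesday: Nov 21 2035.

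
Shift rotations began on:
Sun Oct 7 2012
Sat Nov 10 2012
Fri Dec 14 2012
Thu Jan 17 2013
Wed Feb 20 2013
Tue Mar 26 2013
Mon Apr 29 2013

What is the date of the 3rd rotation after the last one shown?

Every event comes 34 days after the last (34, 34, 34, 34, 34, 34).
Mon Apr 29 2013 + 34 days = Sun Jun 2 2013.
Sun Jun 2 2013 + 34 days = Sat Jul 6 2013.
Sat Jul 6 2013 + 34 days = Fri Aug 9 2013.

Fri Aug 9 2013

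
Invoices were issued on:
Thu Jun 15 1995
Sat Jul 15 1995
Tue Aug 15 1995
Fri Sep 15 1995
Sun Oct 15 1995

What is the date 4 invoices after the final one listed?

Thu Feb 15 1996

Gaps: 30, 31, 31, 30 days — not constant. Every event is on the 15th of the month.
Pattern: the 15th of each month.
November 1995: Wed Nov 15 1995.
December 1995: Fri Dec 15 1995.
Next: January 1996 → Mon Jan 15 1996.
Next: February 1996 → Thu Feb 15 1996.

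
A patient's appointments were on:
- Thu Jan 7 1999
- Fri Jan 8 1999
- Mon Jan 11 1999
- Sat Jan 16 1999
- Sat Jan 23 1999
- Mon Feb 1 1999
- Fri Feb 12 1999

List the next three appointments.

Intervals are 1, 3, 5, 7, 9, 11 days — an arithmetic progression with common difference 2.
Next gap: 13 days. Fri Feb 12 1999 + 13 days = Thu Feb 25 1999.
Next gap: 15 days. Thu Feb 25 1999 + 15 days = Fri Mar 12 1999.
Next gap: 17 days. Fri Mar 12 1999 + 17 days = Mon Mar 29 1999.

Thu Feb 25 1999, Fri Mar 12 1999, Mon Mar 29 1999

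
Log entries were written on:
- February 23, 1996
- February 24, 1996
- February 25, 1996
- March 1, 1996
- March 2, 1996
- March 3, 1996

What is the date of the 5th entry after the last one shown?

The gap pattern 1, 1, 5, 1, 1 repeats every 3 events.
These are the Fridays, Saturdays and Sundays of each week.
The following Friday is March 8, 1996.
Next Saturday: March 9, 1996.
Next Sunday: March 10, 1996.
The following Friday is March 15, 1996.
The following Saturday is March 16, 1996.

March 16, 1996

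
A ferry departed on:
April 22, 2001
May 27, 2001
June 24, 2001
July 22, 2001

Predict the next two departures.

August 26, 2001; September 23, 2001

These are Sundays at 28- or 35-day spacing (35, 28, 28).
The pattern: 4th Sunday of the month.
August 2001 — 4th Sunday is August 26, 2001.
4th Sunday of September 2001: September 23, 2001.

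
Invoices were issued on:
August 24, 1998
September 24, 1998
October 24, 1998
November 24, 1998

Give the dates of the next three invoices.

Gaps: 31, 30, 31 days — not constant. Every event is on the 24th of the month.
Pattern: the 24th of each month.
December 1998: December 24, 1998.
January 1999: January 24, 1999.
February 1999: February 24, 1999.

December 24, 1998; January 24, 1999; February 24, 1999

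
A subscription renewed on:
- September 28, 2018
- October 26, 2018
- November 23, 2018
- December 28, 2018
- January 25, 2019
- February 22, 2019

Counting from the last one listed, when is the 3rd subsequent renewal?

May 24, 2019

All dates are Fridays, 28, 28, 35, 28, 28 days apart.
Specifically, the 4th Friday of each month.
March 2019 — 4th Friday is March 22, 2019.
April 2019 — 4th Friday is April 26, 2019.
May 2019 — 4th Friday is May 24, 2019.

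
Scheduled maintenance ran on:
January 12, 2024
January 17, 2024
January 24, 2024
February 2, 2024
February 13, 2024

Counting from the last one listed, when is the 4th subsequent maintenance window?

April 17, 2024

The spacing grows by 2 each time: 5, 7, 9, 11 days.
Next gap: 13 days. February 13, 2024 + 13 days = February 26, 2024.
Next gap: 15 days. February 26, 2024 + 15 days = March 12, 2024.
Next gap: 17 days. March 12, 2024 + 17 days = March 29, 2024.
Next gap: 19 days. March 29, 2024 + 19 days = April 17, 2024.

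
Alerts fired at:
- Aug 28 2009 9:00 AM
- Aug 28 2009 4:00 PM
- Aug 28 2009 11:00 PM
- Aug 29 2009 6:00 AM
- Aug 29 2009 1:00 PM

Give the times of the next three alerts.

Gaps: 7, 7, 7, 7 hours — each event is 7 hours after the previous one.
Aug 29 2009 1:00 PM + 7 h = Aug 29 2009 8:00 PM.
Aug 29 2009 8:00 PM + 7 h = Aug 30 2009 3:00 AM.
Aug 30 2009 3:00 AM + 7 h = Aug 30 2009 10:00 AM.

Aug 29 2009 8:00 PM, Aug 30 2009 3:00 AM, Aug 30 2009 10:00 AM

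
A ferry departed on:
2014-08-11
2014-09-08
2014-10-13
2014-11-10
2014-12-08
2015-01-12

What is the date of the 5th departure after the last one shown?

Gaps: 28, 35, 28, 28, 35 days — a mix of 28 and 35. Every date is a Monday.
Each is the 2nd Monday of its month.
February 2015 — 2nd Monday is 2015-02-09.
2nd Monday of March 2015: 2015-03-09.
April 2015 — 2nd Monday is 2015-04-13.
May 2015 — 2nd Monday is 2015-05-11.
June 2015 — 2nd Monday is 2015-06-08.

2015-06-08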